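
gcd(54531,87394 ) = 1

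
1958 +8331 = 10289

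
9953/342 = 29+35/342 = 29.10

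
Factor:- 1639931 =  - 31^1*52901^1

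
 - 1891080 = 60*(-31518) 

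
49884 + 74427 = 124311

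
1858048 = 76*24448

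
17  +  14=31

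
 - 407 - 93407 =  - 93814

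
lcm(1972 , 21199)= 84796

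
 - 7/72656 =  - 7/72656 = - 0.00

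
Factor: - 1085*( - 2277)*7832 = 2^3*3^2*5^1*7^1*11^2*23^1*31^1*89^1=   19349308440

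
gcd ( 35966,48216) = 98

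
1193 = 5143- 3950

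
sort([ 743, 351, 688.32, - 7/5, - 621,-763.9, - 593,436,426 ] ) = [ - 763.9, - 621, - 593, - 7/5, 351,426, 436, 688.32,743]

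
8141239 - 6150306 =1990933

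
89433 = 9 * 9937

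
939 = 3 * 313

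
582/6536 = 291/3268=0.09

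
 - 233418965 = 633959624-867378589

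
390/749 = 390/749 = 0.52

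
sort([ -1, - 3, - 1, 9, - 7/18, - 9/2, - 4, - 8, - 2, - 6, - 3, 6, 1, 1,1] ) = [ - 8,  -  6, - 9/2, - 4, - 3, - 3, - 2, - 1, -1, - 7/18, 1, 1,1,6,9]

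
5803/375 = 15  +  178/375 = 15.47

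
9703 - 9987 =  - 284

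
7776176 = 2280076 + 5496100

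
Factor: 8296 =2^3*17^1*61^1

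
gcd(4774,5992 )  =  14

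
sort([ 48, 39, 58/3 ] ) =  [ 58/3, 39,48] 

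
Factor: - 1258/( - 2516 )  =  2^(-1 ) = 1/2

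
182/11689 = 182/11689 = 0.02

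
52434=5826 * 9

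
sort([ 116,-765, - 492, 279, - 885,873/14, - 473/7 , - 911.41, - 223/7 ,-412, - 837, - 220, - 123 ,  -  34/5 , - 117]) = [ - 911.41, - 885, - 837, - 765, - 492, - 412, - 220, - 123, - 117 ,  -  473/7 , - 223/7,-34/5, 873/14,116,279 ] 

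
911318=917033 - 5715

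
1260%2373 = 1260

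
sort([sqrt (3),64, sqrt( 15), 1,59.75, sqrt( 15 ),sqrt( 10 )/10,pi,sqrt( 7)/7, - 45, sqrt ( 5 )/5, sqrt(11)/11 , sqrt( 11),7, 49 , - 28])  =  [ - 45,-28, sqrt( 11) /11,  sqrt( 10 )/10,sqrt( 7 )/7, sqrt( 5) /5, 1,sqrt( 3), pi, sqrt(11 ), sqrt( 15),sqrt ( 15),  7,  49, 59.75,64 ]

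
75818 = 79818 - 4000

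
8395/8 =8395/8  =  1049.38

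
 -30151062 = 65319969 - 95471031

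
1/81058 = 1/81058 = 0.00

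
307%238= 69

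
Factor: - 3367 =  - 7^1 * 13^1*37^1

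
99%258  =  99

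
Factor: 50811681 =3^1*19^1*43^1*20731^1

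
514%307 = 207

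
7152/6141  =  2384/2047=1.16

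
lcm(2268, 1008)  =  9072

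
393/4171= 393/4171 = 0.09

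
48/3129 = 16/1043 = 0.02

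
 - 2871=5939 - 8810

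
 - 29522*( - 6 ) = 177132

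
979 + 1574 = 2553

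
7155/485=1431/97= 14.75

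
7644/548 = 1911/137 = 13.95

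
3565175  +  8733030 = 12298205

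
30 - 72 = - 42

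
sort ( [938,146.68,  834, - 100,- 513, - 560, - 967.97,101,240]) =[ - 967.97, - 560, - 513, - 100, 101, 146.68,240 , 834 , 938]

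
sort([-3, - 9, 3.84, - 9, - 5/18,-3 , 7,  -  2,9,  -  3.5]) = [ - 9,-9,  -  3.5, - 3, - 3,  -  2,- 5/18,3.84,7,9]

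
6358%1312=1110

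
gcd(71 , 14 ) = 1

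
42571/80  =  42571/80 = 532.14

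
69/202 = 69/202=0.34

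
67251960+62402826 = 129654786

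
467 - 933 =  -466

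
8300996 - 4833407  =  3467589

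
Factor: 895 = 5^1*179^1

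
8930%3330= 2270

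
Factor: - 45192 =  - 2^3*3^1*7^1*269^1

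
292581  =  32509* 9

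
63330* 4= 253320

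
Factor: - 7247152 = -2^4*11^1*41177^1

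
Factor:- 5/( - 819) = 3^ ( - 2)*5^1*7^(- 1 )*13^ ( - 1)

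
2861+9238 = 12099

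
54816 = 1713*32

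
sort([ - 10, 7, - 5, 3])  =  [-10, -5,  3, 7]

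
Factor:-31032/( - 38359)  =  2^3*3^2 * 89^ (-1 ) = 72/89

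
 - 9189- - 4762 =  - 4427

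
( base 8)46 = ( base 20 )1I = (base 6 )102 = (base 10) 38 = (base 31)17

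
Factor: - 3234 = -2^1*3^1 * 7^2*11^1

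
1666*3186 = 5307876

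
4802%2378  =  46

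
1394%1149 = 245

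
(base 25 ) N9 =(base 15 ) 28E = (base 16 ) 248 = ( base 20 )194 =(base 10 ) 584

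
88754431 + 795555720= 884310151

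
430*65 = 27950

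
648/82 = 324/41 = 7.90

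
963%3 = 0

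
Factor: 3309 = 3^1 * 1103^1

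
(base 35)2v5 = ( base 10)3540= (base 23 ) 6FL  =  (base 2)110111010100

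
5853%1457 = 25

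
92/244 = 23/61 = 0.38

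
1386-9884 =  - 8498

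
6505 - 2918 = 3587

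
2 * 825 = 1650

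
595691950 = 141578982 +454112968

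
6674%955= 944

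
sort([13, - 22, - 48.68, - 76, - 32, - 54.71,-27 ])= [- 76, - 54.71, - 48.68, - 32, - 27 ,-22,13 ]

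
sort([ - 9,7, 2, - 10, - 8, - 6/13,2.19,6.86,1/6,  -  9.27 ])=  [ - 10,-9.27, - 9, - 8,  -  6/13,1/6, 2,  2.19, 6.86, 7 ] 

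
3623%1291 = 1041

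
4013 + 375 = 4388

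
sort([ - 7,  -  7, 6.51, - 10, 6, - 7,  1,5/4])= [ -10, -7, - 7, - 7,1,5/4,6, 6.51]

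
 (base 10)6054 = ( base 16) 17A6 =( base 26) 8om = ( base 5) 143204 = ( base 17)13G2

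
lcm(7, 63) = 63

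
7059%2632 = 1795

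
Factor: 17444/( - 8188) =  - 49/23 = - 7^2*23^( - 1)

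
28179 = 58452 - 30273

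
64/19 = 64/19 = 3.37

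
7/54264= 1/7752 = 0.00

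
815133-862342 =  - 47209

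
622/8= 311/4 = 77.75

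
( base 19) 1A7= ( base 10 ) 558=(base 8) 1056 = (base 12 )3A6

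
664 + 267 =931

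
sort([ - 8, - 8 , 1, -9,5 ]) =[  -  9,-8,-8, 1,5] 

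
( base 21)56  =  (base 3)11010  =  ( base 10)111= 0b1101111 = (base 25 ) 4B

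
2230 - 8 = 2222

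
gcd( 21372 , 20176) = 52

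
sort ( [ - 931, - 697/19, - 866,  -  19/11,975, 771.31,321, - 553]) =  [ - 931, - 866, - 553,- 697/19 , - 19/11, 321,771.31,  975]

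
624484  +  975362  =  1599846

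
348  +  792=1140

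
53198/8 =26599/4= 6649.75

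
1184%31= 6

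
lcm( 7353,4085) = 36765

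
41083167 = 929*44223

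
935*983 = 919105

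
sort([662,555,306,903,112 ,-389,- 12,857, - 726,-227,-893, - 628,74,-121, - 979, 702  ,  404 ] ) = [ - 979, - 893, - 726, - 628, - 389, - 227, - 121, - 12, 74,112,306,404, 555 , 662,702,857 , 903] 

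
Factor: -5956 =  - 2^2 *1489^1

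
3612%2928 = 684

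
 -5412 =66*( - 82)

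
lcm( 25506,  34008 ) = 102024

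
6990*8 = 55920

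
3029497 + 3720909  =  6750406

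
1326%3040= 1326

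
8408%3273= 1862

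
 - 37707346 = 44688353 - 82395699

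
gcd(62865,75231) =9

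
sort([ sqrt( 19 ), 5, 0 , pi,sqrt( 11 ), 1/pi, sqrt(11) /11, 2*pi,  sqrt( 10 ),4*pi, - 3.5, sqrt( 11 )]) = [ - 3.5,0, sqrt( 11)/11, 1/pi, pi  ,  sqrt (10), sqrt (11 ), sqrt ( 11 ), sqrt (19),5, 2*pi, 4*pi ] 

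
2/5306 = 1/2653 = 0.00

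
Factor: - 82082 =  - 2^1*7^1*11^1*13^1*41^1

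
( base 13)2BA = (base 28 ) HF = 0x1EB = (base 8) 753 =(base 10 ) 491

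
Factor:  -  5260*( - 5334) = 28056840= 2^3*3^1*5^1*7^1*127^1*263^1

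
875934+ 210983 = 1086917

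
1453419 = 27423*53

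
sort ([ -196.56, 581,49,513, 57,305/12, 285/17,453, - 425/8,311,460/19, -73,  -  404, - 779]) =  [ - 779, - 404, - 196.56,  -  73, - 425/8,285/17, 460/19,  305/12, 49,57,  311,453,513, 581 ]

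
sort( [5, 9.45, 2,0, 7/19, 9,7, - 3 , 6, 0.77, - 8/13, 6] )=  [ - 3, - 8/13,  0,7/19,0.77 , 2, 5, 6,6, 7  ,  9, 9.45]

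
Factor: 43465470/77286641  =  2^1 * 3^1*5^1 * 17^( - 1)*139^(-1 ) * 32707^(  -  1)*1448849^1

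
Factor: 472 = 2^3* 59^1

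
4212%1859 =494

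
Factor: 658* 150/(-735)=-940/7  =  - 2^2*5^1*7^( - 1)*47^1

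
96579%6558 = 4767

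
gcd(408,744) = 24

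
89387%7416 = 395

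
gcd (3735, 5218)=1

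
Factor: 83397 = 3^1*27799^1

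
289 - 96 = 193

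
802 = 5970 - 5168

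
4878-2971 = 1907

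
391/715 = 391/715  =  0.55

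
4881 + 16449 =21330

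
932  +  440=1372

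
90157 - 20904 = 69253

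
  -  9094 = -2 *4547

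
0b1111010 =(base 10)122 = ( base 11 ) 101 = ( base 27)4e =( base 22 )5c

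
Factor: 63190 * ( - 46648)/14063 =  - 2^4 * 5^1*17^1 * 41^(- 1)*71^1 * 89^1 = -8593840/41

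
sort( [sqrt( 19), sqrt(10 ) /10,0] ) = [0,sqrt (10)/10,  sqrt(19 ) ] 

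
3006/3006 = 1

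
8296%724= 332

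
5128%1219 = 252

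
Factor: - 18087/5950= - 2^(-1 ) * 3^1*5^( - 2)*7^(-1)*17^( - 1) * 6029^1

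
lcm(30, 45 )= 90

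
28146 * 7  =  197022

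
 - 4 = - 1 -3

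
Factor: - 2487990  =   - 2^1*  3^1*5^1 * 239^1*347^1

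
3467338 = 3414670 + 52668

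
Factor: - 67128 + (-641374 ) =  - 708502 = -2^1*354251^1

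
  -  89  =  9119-9208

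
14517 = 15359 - 842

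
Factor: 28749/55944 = 2^(  -  3 )* 3^ (-2 )*37^1 = 37/72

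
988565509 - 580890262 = 407675247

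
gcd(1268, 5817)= 1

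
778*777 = 604506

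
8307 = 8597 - 290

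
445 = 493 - 48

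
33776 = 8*4222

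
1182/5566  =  591/2783 = 0.21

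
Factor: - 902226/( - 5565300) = 11567/71350=2^( - 1)*5^( - 2)*  43^1*269^1*1427^( - 1 ) 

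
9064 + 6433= 15497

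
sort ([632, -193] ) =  [ - 193, 632 ] 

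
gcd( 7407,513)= 9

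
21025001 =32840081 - 11815080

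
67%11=1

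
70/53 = 70/53 = 1.32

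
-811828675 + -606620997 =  - 1418449672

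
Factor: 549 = 3^2 *61^1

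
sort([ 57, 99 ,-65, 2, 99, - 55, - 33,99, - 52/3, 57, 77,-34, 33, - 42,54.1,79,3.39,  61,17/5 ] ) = [ - 65, - 55,- 42,  -  34, - 33, - 52/3, 2,  3.39, 17/5,33,54.1 , 57, 57, 61, 77,79, 99, 99, 99 ] 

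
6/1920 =1/320 = 0.00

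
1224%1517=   1224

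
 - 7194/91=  - 7194/91 =- 79.05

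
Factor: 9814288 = 2^4 * 11^1*55763^1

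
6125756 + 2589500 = 8715256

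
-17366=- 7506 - 9860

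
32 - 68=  - 36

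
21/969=7/323=0.02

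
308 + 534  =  842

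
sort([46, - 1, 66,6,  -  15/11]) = [ - 15/11, - 1 , 6,  46,66 ]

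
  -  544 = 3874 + - 4418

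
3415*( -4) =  - 13660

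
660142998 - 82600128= 577542870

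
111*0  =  0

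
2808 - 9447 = -6639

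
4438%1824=790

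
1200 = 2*600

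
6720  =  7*960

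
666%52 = 42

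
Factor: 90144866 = 2^1 * 7^1*23^1*71^1*3943^1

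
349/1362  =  349/1362 =0.26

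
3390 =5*678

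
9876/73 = 9876/73 = 135.29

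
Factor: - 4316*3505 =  - 15127580 = -2^2*5^1*13^1*83^1 * 701^1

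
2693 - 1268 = 1425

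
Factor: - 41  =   - 41^1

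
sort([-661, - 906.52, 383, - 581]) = [ - 906.52, - 661,-581, 383]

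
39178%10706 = 7060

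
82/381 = 82/381 = 0.22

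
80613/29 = 2779 +22/29 =2779.76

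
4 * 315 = 1260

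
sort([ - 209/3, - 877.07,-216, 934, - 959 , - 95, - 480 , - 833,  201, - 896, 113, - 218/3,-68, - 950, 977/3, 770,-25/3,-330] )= [  -  959, - 950,- 896, - 877.07 , - 833, - 480,  -  330, - 216, - 95, - 218/3, - 209/3 , - 68, - 25/3, 113, 201,977/3,770, 934 ]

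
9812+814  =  10626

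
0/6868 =0=0.00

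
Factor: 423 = 3^2*47^1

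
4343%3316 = 1027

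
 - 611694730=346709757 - 958404487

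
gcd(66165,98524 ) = 1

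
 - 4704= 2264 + -6968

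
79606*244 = 19423864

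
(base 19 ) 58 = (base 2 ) 1100111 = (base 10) 103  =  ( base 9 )124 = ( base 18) 5d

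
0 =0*6133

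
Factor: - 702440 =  - 2^3*5^1*17^1*1033^1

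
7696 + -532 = 7164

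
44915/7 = 6416 + 3/7 = 6416.43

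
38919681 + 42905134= 81824815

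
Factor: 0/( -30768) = 0^1 = 0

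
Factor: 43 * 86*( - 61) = - 2^1*43^2*61^1= -225578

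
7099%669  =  409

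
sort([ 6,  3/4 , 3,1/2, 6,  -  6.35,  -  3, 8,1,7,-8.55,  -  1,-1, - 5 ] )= [  -  8.55, - 6.35, - 5, -3, -1, - 1,1/2,3/4,1,3,  6, 6,7 , 8] 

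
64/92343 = 64/92343 = 0.00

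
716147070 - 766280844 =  - 50133774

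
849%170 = 169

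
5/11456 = 5/11456 = 0.00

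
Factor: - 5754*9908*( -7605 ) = 2^3*3^3*5^1*7^1*13^2*137^1*2477^1 =433565856360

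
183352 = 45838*4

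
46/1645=46/1645 = 0.03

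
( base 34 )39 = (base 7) 216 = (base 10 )111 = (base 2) 1101111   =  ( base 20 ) 5B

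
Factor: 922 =2^1*461^1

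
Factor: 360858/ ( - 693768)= - 439/844 =- 2^ (-2) * 211^( - 1)*439^1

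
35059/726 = 48 + 211/726 = 48.29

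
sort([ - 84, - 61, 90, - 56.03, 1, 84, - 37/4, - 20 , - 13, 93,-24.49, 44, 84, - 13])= [  -  84 , - 61, - 56.03 ,  -  24.49 , - 20, - 13, - 13, - 37/4,1,44, 84,  84,90, 93] 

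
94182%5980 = 4482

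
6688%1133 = 1023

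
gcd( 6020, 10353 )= 7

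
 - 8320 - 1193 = -9513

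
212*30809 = 6531508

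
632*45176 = 28551232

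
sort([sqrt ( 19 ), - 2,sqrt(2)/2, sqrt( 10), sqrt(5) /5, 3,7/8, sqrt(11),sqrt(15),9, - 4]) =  [ - 4, - 2 , sqrt ( 5)/5 , sqrt ( 2)/2,7/8,3, sqrt(10), sqrt(11),sqrt(15) , sqrt(19),9 ] 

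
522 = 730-208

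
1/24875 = 1/24875  =  0.00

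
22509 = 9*2501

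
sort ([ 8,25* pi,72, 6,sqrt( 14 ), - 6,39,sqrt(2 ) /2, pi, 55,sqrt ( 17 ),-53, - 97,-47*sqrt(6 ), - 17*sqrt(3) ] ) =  [ - 47*sqrt (6 ),-97,  -  53 ,-17*sqrt(3),-6 , sqrt( 2)/2, pi , sqrt(14) , sqrt( 17),6 , 8, 39,  55,72 , 25*pi] 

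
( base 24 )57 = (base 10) 127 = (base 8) 177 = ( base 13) 9A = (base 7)241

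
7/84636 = 7/84636 = 0.00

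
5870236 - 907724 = 4962512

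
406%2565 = 406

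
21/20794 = 21/20794=0.00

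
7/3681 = 7/3681 =0.00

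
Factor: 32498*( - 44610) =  -1449735780= -2^2 * 3^1 * 5^1*1487^1 * 16249^1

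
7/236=7/236 = 0.03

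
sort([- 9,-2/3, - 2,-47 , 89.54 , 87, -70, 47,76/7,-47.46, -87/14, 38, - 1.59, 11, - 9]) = [-70, - 47.46, - 47, - 9,-9  , - 87/14,-2,-1.59,- 2/3,76/7,  11, 38,47, 87, 89.54 ] 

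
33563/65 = 516+23/65=516.35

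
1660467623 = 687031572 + 973436051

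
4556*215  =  979540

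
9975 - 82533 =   -  72558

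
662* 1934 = 1280308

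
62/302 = 31/151 = 0.21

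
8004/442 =18 +24/221 = 18.11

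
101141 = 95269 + 5872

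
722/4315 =722/4315 = 0.17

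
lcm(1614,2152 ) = 6456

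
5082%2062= 958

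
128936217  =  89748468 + 39187749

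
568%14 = 8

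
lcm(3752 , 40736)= 285152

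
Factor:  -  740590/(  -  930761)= 2^1*5^1*13^(-1 )*31^1*2389^1 * 71597^(  -  1 ) 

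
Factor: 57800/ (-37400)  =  - 17/11 = - 11^ ( - 1 )*17^1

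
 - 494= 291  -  785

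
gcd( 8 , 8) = 8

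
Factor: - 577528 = - 2^3*7^1* 10313^1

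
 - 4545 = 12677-17222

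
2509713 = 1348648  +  1161065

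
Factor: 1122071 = 1122071^1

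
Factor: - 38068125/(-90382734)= 2^( - 1)* 3^( - 1)*5^4*13^( - 1) *19^( - 1) * 29^( - 1)*79^1  *  257^1 * 701^( - 1 )=12689375/30127578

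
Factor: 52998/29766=41^(-1)*73^1 = 73/41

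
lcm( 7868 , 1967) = 7868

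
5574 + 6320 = 11894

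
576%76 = 44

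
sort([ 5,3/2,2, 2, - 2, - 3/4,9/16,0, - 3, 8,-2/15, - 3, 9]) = [ - 3, - 3, -2, - 3/4, - 2/15,0, 9/16, 3/2, 2 , 2, 5, 8, 9]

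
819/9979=819/9979  =  0.08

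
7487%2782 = 1923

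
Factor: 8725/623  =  5^2*7^ (  -  1)*89^(  -  1 )*349^1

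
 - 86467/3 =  - 28823 + 2/3 =- 28822.33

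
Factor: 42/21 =2^1 = 2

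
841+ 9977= 10818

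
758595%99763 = 60254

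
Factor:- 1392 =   -  2^4*3^1*29^1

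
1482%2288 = 1482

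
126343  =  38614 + 87729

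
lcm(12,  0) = 0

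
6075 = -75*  ( -81 )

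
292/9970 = 146/4985= 0.03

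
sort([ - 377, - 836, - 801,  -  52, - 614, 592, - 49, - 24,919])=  [ - 836, - 801, - 614, - 377, - 52 , - 49,- 24, 592 , 919] 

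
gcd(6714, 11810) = 2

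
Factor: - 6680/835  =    -  8=- 2^3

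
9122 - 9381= - 259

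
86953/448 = 194 + 41/448=194.09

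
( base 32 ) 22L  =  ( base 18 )6A9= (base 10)2133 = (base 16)855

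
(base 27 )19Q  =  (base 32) V6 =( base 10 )998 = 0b1111100110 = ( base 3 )1100222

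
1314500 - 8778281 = -7463781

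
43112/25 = 1724+12/25 = 1724.48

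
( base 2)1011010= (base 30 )30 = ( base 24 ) 3I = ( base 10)90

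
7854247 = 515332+7338915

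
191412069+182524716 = 373936785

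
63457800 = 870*72940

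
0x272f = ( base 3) 111202112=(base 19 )18ei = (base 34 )8n1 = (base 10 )10031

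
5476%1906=1664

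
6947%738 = 305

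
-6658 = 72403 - 79061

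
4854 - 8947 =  - 4093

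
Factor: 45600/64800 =3^( - 3 )*19^1 = 19/27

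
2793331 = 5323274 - 2529943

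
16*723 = 11568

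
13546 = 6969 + 6577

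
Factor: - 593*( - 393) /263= 3^1 * 131^1 *263^( - 1) * 593^1  =  233049/263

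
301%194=107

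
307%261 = 46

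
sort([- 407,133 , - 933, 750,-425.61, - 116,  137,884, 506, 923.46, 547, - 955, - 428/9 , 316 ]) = [ - 955, - 933, -425.61 ,- 407, - 116, - 428/9, 133,137,316, 506,547 , 750,884,923.46]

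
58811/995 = 58811/995 = 59.11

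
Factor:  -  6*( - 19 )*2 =2^2*3^1*19^1 = 228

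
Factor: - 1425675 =-3^1*5^2*19009^1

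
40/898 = 20/449 = 0.04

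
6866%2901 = 1064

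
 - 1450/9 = - 162 + 8/9 = -  161.11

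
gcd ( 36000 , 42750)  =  2250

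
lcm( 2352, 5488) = 16464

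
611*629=384319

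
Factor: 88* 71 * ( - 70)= - 437360 =- 2^4*5^1*7^1*11^1*71^1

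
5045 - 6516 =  - 1471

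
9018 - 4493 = 4525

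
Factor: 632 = 2^3 * 79^1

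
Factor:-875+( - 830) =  - 1705 = -  5^1 * 11^1 * 31^1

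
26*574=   14924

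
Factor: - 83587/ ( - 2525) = 5^( - 2)*7^1*101^ (-1)*11941^1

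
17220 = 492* 35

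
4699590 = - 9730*( - 483)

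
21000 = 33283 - 12283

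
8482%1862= 1034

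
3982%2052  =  1930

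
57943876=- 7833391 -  - 65777267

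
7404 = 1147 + 6257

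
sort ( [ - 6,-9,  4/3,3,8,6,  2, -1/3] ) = [ - 9, - 6, - 1/3,4/3,2, 3,  6 , 8 ] 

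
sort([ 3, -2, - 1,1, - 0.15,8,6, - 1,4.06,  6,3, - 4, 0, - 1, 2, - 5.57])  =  [ - 5.57, - 4 , - 2,-1, - 1 , - 1 , - 0.15,0,1 , 2, 3 , 3 , 4.06,  6,6, 8] 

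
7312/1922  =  3656/961 = 3.80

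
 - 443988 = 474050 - 918038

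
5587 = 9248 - 3661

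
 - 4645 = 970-5615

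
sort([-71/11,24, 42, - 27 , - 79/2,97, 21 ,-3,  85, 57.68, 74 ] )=[ - 79/2,-27,- 71/11,  -  3, 21, 24, 42, 57.68, 74,85, 97 ] 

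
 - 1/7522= - 1+7521/7522 = - 0.00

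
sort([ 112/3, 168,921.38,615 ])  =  [112/3,168 , 615,921.38]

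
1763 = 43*41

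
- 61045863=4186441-65232304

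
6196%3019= 158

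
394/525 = 394/525 = 0.75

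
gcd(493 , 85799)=17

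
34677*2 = 69354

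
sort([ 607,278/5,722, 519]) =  [ 278/5,519,  607,722 ] 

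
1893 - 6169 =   -  4276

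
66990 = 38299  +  28691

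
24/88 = 3/11 = 0.27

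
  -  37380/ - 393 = 95 + 15/131 = 95.11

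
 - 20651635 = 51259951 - 71911586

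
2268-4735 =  -2467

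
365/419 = 365/419 =0.87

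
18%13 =5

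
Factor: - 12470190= -2^1*3^1 * 5^1*415673^1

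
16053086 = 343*46802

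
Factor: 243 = 3^5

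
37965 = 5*7593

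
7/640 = 7/640  =  0.01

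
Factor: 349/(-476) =-2^( - 2)*7^( - 1)*17^( - 1 )*349^1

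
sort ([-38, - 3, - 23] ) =[ - 38, - 23, - 3]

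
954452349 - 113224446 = 841227903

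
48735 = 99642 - 50907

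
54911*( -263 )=  -  14441593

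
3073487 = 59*52093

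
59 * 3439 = 202901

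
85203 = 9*9467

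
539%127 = 31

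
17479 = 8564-  -  8915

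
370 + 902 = 1272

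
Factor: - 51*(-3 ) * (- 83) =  - 3^2*17^1*83^1 =-12699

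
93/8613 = 31/2871 = 0.01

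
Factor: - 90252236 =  - 2^2*73^1 * 309083^1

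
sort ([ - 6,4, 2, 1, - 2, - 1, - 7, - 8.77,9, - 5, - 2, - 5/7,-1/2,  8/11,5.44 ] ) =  [ - 8.77, - 7, - 6, - 5, - 2, - 2, - 1,  -  5/7, - 1/2,8/11,1, 2,4 , 5.44,9] 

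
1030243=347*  2969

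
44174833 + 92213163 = 136387996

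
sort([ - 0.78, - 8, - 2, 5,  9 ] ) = [ - 8, - 2,-0.78, 5,9 ]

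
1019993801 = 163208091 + 856785710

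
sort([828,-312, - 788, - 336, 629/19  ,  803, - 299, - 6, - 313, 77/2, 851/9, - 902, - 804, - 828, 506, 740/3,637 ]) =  [ - 902, - 828, - 804, - 788,- 336,  -  313,-312, - 299,  -  6, 629/19, 77/2, 851/9, 740/3, 506, 637, 803,  828]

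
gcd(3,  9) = 3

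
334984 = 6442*52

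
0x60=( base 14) 6c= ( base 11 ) 88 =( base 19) 51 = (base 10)96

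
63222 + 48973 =112195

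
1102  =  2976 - 1874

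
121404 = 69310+52094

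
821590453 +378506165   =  1200096618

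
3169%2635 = 534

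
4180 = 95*44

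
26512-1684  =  24828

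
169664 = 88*1928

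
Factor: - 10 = -2^1*5^1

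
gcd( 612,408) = 204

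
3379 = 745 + 2634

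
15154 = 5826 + 9328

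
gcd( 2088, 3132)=1044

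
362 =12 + 350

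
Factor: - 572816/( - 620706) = 2^3*3^( - 1 )*35801^1*103451^(-1) = 286408/310353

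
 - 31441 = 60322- 91763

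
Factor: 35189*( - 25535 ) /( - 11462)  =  2^( - 1) *5^1*7^1*457^1*521^(-1 )*5107^1 =81686465/1042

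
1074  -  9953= - 8879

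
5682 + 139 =5821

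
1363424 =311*4384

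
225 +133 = 358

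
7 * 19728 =138096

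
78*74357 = 5799846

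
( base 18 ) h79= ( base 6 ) 42043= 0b1011000001011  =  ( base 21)cgf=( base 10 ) 5643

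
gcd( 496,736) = 16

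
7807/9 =7807/9  =  867.44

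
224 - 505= - 281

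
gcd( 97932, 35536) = 4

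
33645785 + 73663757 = 107309542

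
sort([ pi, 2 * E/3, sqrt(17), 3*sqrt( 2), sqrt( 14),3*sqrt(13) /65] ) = [ 3 * sqrt(13 ) /65, 2 * E/3,pi, sqrt(14) , sqrt (17),3*sqrt( 2 )] 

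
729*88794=64730826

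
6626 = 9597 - 2971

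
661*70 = 46270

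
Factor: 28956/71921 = 2^2*3^1  *  19^1*23^( - 1 )*53^( - 1)*59^( - 1)*127^1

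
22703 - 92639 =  - 69936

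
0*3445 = 0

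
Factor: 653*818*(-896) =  - 2^8*7^1*409^1*653^1 =- 478601984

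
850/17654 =425/8827 =0.05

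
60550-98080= - 37530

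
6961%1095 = 391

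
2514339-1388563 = 1125776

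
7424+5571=12995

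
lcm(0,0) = 0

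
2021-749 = 1272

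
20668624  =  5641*3664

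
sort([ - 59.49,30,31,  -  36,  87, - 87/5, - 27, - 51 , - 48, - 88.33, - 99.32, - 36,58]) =[-99.32,-88.33,-59.49,  -  51, - 48,-36, - 36 , -27, - 87/5,30,31,58,  87 ] 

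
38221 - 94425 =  -56204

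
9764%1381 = 97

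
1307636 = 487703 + 819933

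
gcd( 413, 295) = 59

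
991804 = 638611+353193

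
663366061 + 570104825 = 1233470886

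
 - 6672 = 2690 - 9362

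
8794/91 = 8794/91 =96.64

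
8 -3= 5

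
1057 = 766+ 291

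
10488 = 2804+7684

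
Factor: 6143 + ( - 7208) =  - 1065 = - 3^1 * 5^1*71^1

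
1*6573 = 6573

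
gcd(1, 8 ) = 1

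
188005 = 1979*95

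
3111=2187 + 924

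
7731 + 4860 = 12591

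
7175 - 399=6776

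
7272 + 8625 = 15897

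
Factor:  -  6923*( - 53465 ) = 5^1*7^1*17^2*23^1*37^1*43^1 = 370138195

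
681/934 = 681/934 = 0.73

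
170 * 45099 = 7666830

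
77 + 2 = 79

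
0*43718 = 0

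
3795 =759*5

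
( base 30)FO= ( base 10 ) 474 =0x1DA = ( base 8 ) 732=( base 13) 2A6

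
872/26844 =218/6711=0.03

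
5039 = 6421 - 1382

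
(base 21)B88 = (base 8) 11643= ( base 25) 812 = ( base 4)1032203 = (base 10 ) 5027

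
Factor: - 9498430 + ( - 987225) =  - 5^1*2097131^1 = - 10485655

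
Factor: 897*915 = 3^2* 5^1*13^1* 23^1 * 61^1 = 820755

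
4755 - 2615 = 2140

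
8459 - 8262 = 197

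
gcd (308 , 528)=44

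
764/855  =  764/855 = 0.89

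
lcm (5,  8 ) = 40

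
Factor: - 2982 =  - 2^1*3^1 * 7^1*71^1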